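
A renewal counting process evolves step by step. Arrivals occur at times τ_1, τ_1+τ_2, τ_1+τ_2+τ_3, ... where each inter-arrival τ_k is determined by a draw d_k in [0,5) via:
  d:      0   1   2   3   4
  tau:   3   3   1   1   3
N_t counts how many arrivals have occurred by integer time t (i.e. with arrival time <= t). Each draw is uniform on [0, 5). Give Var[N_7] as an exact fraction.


4181736246/6103515625

Inter-arrival values over d=0..4: [3, 3, 1, 1, 3]
Each d has probability 1/5, so the pmf of τ is: f(1) = 2/5, f(3) = 3/5
Let p_n(j) = P(N_n = j), with p_0 = [1]. Condition on τ_1: p_n(0) = P(τ > n), and for j >= 1, p_n(j) = Σ_{k<=n} f(k)·p_{n−k}(j−1)
p_1 = [3/5, 2/5]  (j = 0..1)
p_2 = [3/5, 6/25, 4/25]  (j = 0..2)
p_3 = [0, 21/25, 12/125, 8/125]  (j = 0..3)
p_4 = [0, 9/25, 72/125, 24/625, 16/625]  (j = 0..4)
p_5 = [0, 9/25, 36/125, 204/625, 48/3125, 32/3125]  (j = 0..5)
p_6 = [0, 0, 81/125, 108/625, 528/3125, 96/15625, 64/15625]  (j = 0..6)
p_7 = [0, 0, 27/125, 378/625, 288/3125, 1296/15625, 192/78125, 128/78125]  (j = 0..7)
E[N_7] = Σ j·p_7(j) = 238748/78125;  E[N_7²] = Σ j²·p_7(j) = 783134/78125
Var[N_7] = 783134/78125 − (238748/78125)² = 4181736246/6103515625


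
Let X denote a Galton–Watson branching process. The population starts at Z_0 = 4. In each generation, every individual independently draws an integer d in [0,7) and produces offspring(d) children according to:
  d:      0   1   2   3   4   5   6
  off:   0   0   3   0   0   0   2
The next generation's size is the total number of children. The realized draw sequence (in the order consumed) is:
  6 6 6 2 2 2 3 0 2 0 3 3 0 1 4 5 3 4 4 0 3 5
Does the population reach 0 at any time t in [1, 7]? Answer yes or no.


gen 0: Z_0=4, draws=[6, 6, 6, 2], offspring=[2, 2, 2, 3], Z_1=9
gen 1: Z_1=9, draws=[2, 2, 3, 0, 2, 0, 3, 3, 0], offspring=[3, 3, 0, 0, 3, 0, 0, 0, 0], Z_2=9
gen 2: Z_2=9, draws=[1, 4, 5, 3, 4, 4, 0, 3, 5], offspring=[0, 0, 0, 0, 0, 0, 0, 0, 0], Z_3=0
gen 3: Z_3=0, draws=[], offspring=[], Z_4=0
gen 4: Z_4=0, draws=[], offspring=[], Z_5=0
gen 5: Z_5=0, draws=[], offspring=[], Z_6=0
gen 6: Z_6=0, draws=[], offspring=[], Z_7=0

yes


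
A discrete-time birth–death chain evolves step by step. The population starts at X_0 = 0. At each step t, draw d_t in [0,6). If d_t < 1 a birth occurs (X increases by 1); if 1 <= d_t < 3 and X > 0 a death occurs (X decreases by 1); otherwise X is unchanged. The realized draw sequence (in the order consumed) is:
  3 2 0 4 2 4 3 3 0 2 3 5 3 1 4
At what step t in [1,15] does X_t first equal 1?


3

t=0: X=0, d=3 → hold, X_1=0
t=1: X=0, d=2 → hold, X_2=0
t=2: X=0, d=0 → birth, X_3=1
t=3: X=1, d=4 → hold, X_4=1
t=4: X=1, d=2 → death, X_5=0
t=5: X=0, d=4 → hold, X_6=0
t=6: X=0, d=3 → hold, X_7=0
t=7: X=0, d=3 → hold, X_8=0
t=8: X=0, d=0 → birth, X_9=1
t=9: X=1, d=2 → death, X_10=0
t=10: X=0, d=3 → hold, X_11=0
t=11: X=0, d=5 → hold, X_12=0
t=12: X=0, d=3 → hold, X_13=0
t=13: X=0, d=1 → hold, X_14=0
t=14: X=0, d=4 → hold, X_15=0


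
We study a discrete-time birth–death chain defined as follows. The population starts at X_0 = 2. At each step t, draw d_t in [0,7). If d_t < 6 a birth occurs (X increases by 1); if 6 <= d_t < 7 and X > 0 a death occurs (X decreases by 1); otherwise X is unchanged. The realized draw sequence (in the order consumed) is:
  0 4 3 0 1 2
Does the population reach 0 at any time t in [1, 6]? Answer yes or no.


no

t=0: X=2, d=0 → birth, X_1=3
t=1: X=3, d=4 → birth, X_2=4
t=2: X=4, d=3 → birth, X_3=5
t=3: X=5, d=0 → birth, X_4=6
t=4: X=6, d=1 → birth, X_5=7
t=5: X=7, d=2 → birth, X_6=8


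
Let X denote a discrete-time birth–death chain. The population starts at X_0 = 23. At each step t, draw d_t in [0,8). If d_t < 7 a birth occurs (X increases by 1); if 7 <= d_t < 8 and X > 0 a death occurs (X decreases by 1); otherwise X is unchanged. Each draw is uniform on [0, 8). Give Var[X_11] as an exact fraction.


X can drop by at most 1 per step and X_0 = 23 > T = 11, so X_t >= 23 − t >= 12 > 0 for every t <= 11: the floor at 0 (the 'and X > 0' condition) never binds. Hence X_11 = X_0 + Σ_{t<11} Y_t with i.i.d. increments Y_t = y(d_t) ∈ {+1, −1, 0}.
Outcome values over d=0..7: [1, 1, 1, 1, 1, 1, 1, -1]
Σy = 6, Σy² = 8, M = 8
μ = 6/8 = 3/4,  σ² = 8/8 − (3/4)² = 7/16
Independent increments: Var[X_11] = 11·σ² = 11·(7/16) = 77/16

77/16


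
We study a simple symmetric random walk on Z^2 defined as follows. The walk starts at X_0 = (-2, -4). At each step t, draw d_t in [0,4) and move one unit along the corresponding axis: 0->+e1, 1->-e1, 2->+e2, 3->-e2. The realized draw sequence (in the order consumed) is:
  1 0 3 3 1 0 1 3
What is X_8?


(-3, -7)

t=0: X=(-2, -4), d=1 → -e1, X_1=(-3, -4)
t=1: X=(-3, -4), d=0 → +e1, X_2=(-2, -4)
t=2: X=(-2, -4), d=3 → -e2, X_3=(-2, -5)
t=3: X=(-2, -5), d=3 → -e2, X_4=(-2, -6)
t=4: X=(-2, -6), d=1 → -e1, X_5=(-3, -6)
t=5: X=(-3, -6), d=0 → +e1, X_6=(-2, -6)
t=6: X=(-2, -6), d=1 → -e1, X_7=(-3, -6)
t=7: X=(-3, -6), d=3 → -e2, X_8=(-3, -7)


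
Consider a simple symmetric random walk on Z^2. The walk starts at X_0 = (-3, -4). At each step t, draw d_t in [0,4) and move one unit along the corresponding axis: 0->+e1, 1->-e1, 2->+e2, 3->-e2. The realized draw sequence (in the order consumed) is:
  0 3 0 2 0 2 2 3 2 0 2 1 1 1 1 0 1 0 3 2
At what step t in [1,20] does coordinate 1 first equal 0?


5

t=0: X=(-3, -4), d=0 → +e1, X_1=(-2, -4)
t=1: X=(-2, -4), d=3 → -e2, X_2=(-2, -5)
t=2: X=(-2, -5), d=0 → +e1, X_3=(-1, -5)
t=3: X=(-1, -5), d=2 → +e2, X_4=(-1, -4)
t=4: X=(-1, -4), d=0 → +e1, X_5=(0, -4)
t=5: X=(0, -4), d=2 → +e2, X_6=(0, -3)
t=6: X=(0, -3), d=2 → +e2, X_7=(0, -2)
t=7: X=(0, -2), d=3 → -e2, X_8=(0, -3)
t=8: X=(0, -3), d=2 → +e2, X_9=(0, -2)
t=9: X=(0, -2), d=0 → +e1, X_10=(1, -2)
t=10: X=(1, -2), d=2 → +e2, X_11=(1, -1)
t=11: X=(1, -1), d=1 → -e1, X_12=(0, -1)
t=12: X=(0, -1), d=1 → -e1, X_13=(-1, -1)
t=13: X=(-1, -1), d=1 → -e1, X_14=(-2, -1)
t=14: X=(-2, -1), d=1 → -e1, X_15=(-3, -1)
t=15: X=(-3, -1), d=0 → +e1, X_16=(-2, -1)
t=16: X=(-2, -1), d=1 → -e1, X_17=(-3, -1)
t=17: X=(-3, -1), d=0 → +e1, X_18=(-2, -1)
t=18: X=(-2, -1), d=3 → -e2, X_19=(-2, -2)
t=19: X=(-2, -2), d=2 → +e2, X_20=(-2, -1)


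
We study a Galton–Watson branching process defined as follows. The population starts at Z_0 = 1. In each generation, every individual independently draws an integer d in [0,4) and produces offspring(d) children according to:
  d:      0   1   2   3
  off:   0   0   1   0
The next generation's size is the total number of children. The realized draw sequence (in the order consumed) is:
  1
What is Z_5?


0

gen 0: Z_0=1, draws=[1], offspring=[0], Z_1=0
gen 1: Z_1=0, draws=[], offspring=[], Z_2=0
gen 2: Z_2=0, draws=[], offspring=[], Z_3=0
gen 3: Z_3=0, draws=[], offspring=[], Z_4=0
gen 4: Z_4=0, draws=[], offspring=[], Z_5=0


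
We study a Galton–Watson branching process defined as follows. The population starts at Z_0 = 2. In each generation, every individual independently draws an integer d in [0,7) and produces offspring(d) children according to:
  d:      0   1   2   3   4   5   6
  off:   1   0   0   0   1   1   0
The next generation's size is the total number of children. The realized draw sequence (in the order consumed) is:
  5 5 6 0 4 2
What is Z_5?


0

gen 0: Z_0=2, draws=[5, 5], offspring=[1, 1], Z_1=2
gen 1: Z_1=2, draws=[6, 0], offspring=[0, 1], Z_2=1
gen 2: Z_2=1, draws=[4], offspring=[1], Z_3=1
gen 3: Z_3=1, draws=[2], offspring=[0], Z_4=0
gen 4: Z_4=0, draws=[], offspring=[], Z_5=0


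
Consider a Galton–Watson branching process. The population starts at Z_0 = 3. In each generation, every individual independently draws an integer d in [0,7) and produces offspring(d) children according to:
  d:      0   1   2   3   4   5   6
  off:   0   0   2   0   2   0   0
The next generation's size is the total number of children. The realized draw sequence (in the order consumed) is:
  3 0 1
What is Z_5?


0

gen 0: Z_0=3, draws=[3, 0, 1], offspring=[0, 0, 0], Z_1=0
gen 1: Z_1=0, draws=[], offspring=[], Z_2=0
gen 2: Z_2=0, draws=[], offspring=[], Z_3=0
gen 3: Z_3=0, draws=[], offspring=[], Z_4=0
gen 4: Z_4=0, draws=[], offspring=[], Z_5=0


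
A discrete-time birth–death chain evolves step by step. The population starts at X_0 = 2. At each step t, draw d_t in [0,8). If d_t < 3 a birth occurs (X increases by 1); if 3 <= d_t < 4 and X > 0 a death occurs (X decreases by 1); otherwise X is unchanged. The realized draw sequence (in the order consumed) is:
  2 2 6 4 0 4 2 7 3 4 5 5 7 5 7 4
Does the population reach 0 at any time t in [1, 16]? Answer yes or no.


t=0: X=2, d=2 → birth, X_1=3
t=1: X=3, d=2 → birth, X_2=4
t=2: X=4, d=6 → hold, X_3=4
t=3: X=4, d=4 → hold, X_4=4
t=4: X=4, d=0 → birth, X_5=5
t=5: X=5, d=4 → hold, X_6=5
t=6: X=5, d=2 → birth, X_7=6
t=7: X=6, d=7 → hold, X_8=6
t=8: X=6, d=3 → death, X_9=5
t=9: X=5, d=4 → hold, X_10=5
t=10: X=5, d=5 → hold, X_11=5
t=11: X=5, d=5 → hold, X_12=5
t=12: X=5, d=7 → hold, X_13=5
t=13: X=5, d=5 → hold, X_14=5
t=14: X=5, d=7 → hold, X_15=5
t=15: X=5, d=4 → hold, X_16=5

no


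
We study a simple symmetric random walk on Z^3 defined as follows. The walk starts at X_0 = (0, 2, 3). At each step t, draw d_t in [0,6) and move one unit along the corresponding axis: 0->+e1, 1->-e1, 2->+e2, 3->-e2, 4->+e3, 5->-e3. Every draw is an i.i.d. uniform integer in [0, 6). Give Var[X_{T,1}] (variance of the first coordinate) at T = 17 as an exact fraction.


17/3

Outcome values over d=0..5: [1, -1, 0, 0, 0, 0]
Σy = 0, Σy² = 2, M = 6
μ = 0/6 = 0,  σ² = 2/6 − (0)² = 1/3
Independent increments: Var[X_17] = 17·σ² = 17·(1/3) = 17/3


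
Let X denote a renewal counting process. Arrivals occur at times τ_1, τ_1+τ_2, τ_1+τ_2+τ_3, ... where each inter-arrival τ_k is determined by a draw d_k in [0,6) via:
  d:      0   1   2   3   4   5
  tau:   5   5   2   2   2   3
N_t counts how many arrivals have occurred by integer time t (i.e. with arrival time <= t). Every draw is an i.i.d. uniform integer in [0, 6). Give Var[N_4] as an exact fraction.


83/144

Inter-arrival values over d=0..5: [5, 5, 2, 2, 2, 3]
Each d has probability 1/6, so the pmf of τ is: f(2) = 1/2, f(3) = 1/6, f(5) = 1/3
Let p_n(j) = P(N_n = j), with p_0 = [1]. Condition on τ_1: p_n(0) = P(τ > n), and for j >= 1, p_n(j) = Σ_{k<=n} f(k)·p_{n−k}(j−1)
p_1 = [1]  (j = 0)
p_2 = [1/2, 1/2]  (j = 0..1)
p_3 = [1/3, 2/3]  (j = 0..1)
p_4 = [1/3, 5/12, 1/4]  (j = 0..2)
E[N_4] = Σ j·p_4(j) = 11/12;  E[N_4²] = Σ j²·p_4(j) = 17/12
Var[N_4] = 17/12 − (11/12)² = 83/144


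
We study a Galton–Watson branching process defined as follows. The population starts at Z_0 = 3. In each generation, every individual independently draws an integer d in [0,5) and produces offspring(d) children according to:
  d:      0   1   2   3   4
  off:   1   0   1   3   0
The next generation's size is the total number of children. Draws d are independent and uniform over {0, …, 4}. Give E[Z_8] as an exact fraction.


3

Outcome values over d=0..4: [1, 0, 1, 3, 0]
Σy = 5, Σy² = 11, M = 5
μ = 5/5 = 1,  σ² = 11/5 − (1)² = 6/5
E[Z_0] = 3
E[Z_1] = 1·E[Z_0] = 3
E[Z_2] = 1·E[Z_1] = 3
E[Z_3] = 1·E[Z_2] = 3
E[Z_4] = 1·E[Z_3] = 3
E[Z_5] = 1·E[Z_4] = 3
E[Z_6] = 1·E[Z_5] = 3
E[Z_7] = 1·E[Z_6] = 3
E[Z_8] = 1·E[Z_7] = 3


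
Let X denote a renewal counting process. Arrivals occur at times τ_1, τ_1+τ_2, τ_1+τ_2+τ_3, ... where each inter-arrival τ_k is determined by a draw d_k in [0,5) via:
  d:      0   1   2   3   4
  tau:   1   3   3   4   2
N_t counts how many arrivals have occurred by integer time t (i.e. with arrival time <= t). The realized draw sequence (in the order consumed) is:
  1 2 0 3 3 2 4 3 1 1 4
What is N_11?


draw d_1=1: τ_1=3, arrival time A_1=3
draw d_2=2: τ_2=3, arrival time A_2=6
draw d_3=0: τ_3=1, arrival time A_3=7
draw d_4=3: τ_4=4, arrival time A_4=11
draw d_5=3: τ_5=4, arrival time A_5=15
draw d_6=2: τ_6=3, arrival time A_6=18
draw d_7=4: τ_7=2, arrival time A_7=20
draw d_8=3: τ_8=4, arrival time A_8=24
draw d_9=1: τ_9=3, arrival time A_9=27
draw d_10=1: τ_10=3, arrival time A_10=30
draw d_11=4: τ_11=2, arrival time A_11=32
N_t over t=0..11: 0:0 1:0 2:0 3:1 4:1 5:1 6:2 7:3 8:3 9:3 10:3 11:4

4


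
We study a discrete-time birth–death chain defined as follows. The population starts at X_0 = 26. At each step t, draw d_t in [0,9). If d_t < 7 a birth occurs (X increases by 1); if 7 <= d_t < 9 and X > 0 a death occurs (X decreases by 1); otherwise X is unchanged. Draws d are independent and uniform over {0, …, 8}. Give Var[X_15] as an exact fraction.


X can drop by at most 1 per step and X_0 = 26 > T = 15, so X_t >= 26 − t >= 11 > 0 for every t <= 15: the floor at 0 (the 'and X > 0' condition) never binds. Hence X_15 = X_0 + Σ_{t<15} Y_t with i.i.d. increments Y_t = y(d_t) ∈ {+1, −1, 0}.
Outcome values over d=0..8: [1, 1, 1, 1, 1, 1, 1, -1, -1]
Σy = 5, Σy² = 9, M = 9
μ = 5/9 = 5/9,  σ² = 9/9 − (5/9)² = 56/81
Independent increments: Var[X_15] = 15·σ² = 15·(56/81) = 280/27

280/27


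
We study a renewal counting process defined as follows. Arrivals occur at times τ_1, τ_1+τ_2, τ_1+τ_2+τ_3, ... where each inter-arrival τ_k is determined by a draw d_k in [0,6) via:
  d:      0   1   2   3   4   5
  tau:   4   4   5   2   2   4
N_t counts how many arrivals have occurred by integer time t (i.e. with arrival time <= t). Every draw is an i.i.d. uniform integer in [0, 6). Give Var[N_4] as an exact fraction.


89/324

Inter-arrival values over d=0..5: [4, 4, 5, 2, 2, 4]
Each d has probability 1/6, so the pmf of τ is: f(2) = 1/3, f(4) = 1/2, f(5) = 1/6
Let p_n(j) = P(N_n = j), with p_0 = [1]. Condition on τ_1: p_n(0) = P(τ > n), and for j >= 1, p_n(j) = Σ_{k<=n} f(k)·p_{n−k}(j−1)
p_1 = [1]  (j = 0)
p_2 = [2/3, 1/3]  (j = 0..1)
p_3 = [2/3, 1/3]  (j = 0..1)
p_4 = [1/6, 13/18, 1/9]  (j = 0..2)
E[N_4] = Σ j·p_4(j) = 17/18;  E[N_4²] = Σ j²·p_4(j) = 7/6
Var[N_4] = 7/6 − (17/18)² = 89/324


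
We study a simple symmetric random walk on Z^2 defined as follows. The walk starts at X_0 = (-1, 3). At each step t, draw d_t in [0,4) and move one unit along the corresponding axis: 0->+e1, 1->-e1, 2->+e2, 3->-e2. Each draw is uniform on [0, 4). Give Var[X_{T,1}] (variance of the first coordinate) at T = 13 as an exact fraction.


Outcome values over d=0..3: [1, -1, 0, 0]
Σy = 0, Σy² = 2, M = 4
μ = 0/4 = 0,  σ² = 2/4 − (0)² = 1/2
Independent increments: Var[X_13] = 13·σ² = 13·(1/2) = 13/2

13/2


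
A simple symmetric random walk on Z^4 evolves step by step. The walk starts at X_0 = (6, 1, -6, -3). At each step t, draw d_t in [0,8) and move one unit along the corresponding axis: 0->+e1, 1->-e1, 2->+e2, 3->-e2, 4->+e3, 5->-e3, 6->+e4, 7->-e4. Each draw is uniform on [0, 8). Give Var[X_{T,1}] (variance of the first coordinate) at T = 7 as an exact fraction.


Outcome values over d=0..7: [1, -1, 0, 0, 0, 0, 0, 0]
Σy = 0, Σy² = 2, M = 8
μ = 0/8 = 0,  σ² = 2/8 − (0)² = 1/4
Independent increments: Var[X_7] = 7·σ² = 7·(1/4) = 7/4

7/4


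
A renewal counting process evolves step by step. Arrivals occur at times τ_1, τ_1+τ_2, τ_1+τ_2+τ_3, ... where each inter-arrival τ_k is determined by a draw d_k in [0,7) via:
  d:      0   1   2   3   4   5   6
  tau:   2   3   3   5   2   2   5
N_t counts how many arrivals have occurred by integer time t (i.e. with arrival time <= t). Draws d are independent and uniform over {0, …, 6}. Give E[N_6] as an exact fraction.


545/343

Inter-arrival values over d=0..6: [2, 3, 3, 5, 2, 2, 5]
Each d has probability 1/7, so the pmf of τ is: f(2) = 3/7, f(3) = 2/7, f(5) = 2/7
Renewal equation for m(n) = E[N_n]: condition on τ_1 = k (if k <= n, one arrival plus a fresh copy on the remaining n−k steps): m(n) = F(n) + Σ_{k<=n} f(k)·m(n−k), where F(n) = P(τ <= n) and m(0) = 0
m(1) = F(1) = 0
m(2) = F(2) = 3/7
m(3) = F(3) = 5/7
m(4) = F(4) + f(2)·m(2) = 5/7 + 3/7·3/7 = 44/49
m(5) = F(5) + f(2)·m(3) + f(3)·m(2) = 1 + 3/7·5/7 + 2/7·3/7 = 10/7
m(6) = F(6) + f(2)·m(4) + f(3)·m(3) = 1 + 3/7·44/49 + 2/7·5/7 = 545/343
E[N_6] = m(6) = 545/343


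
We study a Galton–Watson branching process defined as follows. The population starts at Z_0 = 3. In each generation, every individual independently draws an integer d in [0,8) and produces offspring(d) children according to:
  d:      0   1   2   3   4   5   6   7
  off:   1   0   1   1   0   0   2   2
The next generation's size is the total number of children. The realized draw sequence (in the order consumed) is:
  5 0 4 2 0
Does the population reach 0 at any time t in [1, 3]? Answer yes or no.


no

gen 0: Z_0=3, draws=[5, 0, 4], offspring=[0, 1, 0], Z_1=1
gen 1: Z_1=1, draws=[2], offspring=[1], Z_2=1
gen 2: Z_2=1, draws=[0], offspring=[1], Z_3=1


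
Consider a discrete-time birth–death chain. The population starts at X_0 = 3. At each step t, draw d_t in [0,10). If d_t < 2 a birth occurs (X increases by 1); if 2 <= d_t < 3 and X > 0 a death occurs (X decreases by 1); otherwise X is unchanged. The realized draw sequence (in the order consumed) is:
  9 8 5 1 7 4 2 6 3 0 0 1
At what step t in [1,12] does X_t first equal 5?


t=0: X=3, d=9 → hold, X_1=3
t=1: X=3, d=8 → hold, X_2=3
t=2: X=3, d=5 → hold, X_3=3
t=3: X=3, d=1 → birth, X_4=4
t=4: X=4, d=7 → hold, X_5=4
t=5: X=4, d=4 → hold, X_6=4
t=6: X=4, d=2 → death, X_7=3
t=7: X=3, d=6 → hold, X_8=3
t=8: X=3, d=3 → hold, X_9=3
t=9: X=3, d=0 → birth, X_10=4
t=10: X=4, d=0 → birth, X_11=5
t=11: X=5, d=1 → birth, X_12=6

11


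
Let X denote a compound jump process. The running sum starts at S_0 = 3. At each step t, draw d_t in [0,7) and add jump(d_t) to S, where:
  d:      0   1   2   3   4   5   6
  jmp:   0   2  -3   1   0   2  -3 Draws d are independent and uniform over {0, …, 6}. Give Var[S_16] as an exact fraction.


3008/49

Outcome values over d=0..6: [0, 2, -3, 1, 0, 2, -3]
Σy = -1, Σy² = 27, M = 7
μ = -1/7 = -1/7,  σ² = 27/7 − (-1/7)² = 188/49
Independent increments: Var[S_16] = 16·σ² = 16·(188/49) = 3008/49


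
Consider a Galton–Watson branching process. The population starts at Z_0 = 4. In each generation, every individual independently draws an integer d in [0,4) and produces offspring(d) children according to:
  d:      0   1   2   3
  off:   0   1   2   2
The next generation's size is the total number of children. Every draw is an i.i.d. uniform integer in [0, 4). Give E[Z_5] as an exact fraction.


Outcome values over d=0..3: [0, 1, 2, 2]
Σy = 5, Σy² = 9, M = 4
μ = 5/4 = 5/4,  σ² = 9/4 − (5/4)² = 11/16
E[Z_0] = 4
E[Z_1] = 5/4·E[Z_0] = 5
E[Z_2] = 5/4·E[Z_1] = 25/4
E[Z_3] = 5/4·E[Z_2] = 125/16
E[Z_4] = 5/4·E[Z_3] = 625/64
E[Z_5] = 5/4·E[Z_4] = 3125/256

3125/256


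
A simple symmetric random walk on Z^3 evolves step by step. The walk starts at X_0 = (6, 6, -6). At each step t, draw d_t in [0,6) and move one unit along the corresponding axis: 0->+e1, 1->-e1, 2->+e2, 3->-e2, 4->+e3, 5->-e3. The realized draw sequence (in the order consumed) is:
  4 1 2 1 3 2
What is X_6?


t=0: X=(6, 6, -6), d=4 → +e3, X_1=(6, 6, -5)
t=1: X=(6, 6, -5), d=1 → -e1, X_2=(5, 6, -5)
t=2: X=(5, 6, -5), d=2 → +e2, X_3=(5, 7, -5)
t=3: X=(5, 7, -5), d=1 → -e1, X_4=(4, 7, -5)
t=4: X=(4, 7, -5), d=3 → -e2, X_5=(4, 6, -5)
t=5: X=(4, 6, -5), d=2 → +e2, X_6=(4, 7, -5)

(4, 7, -5)


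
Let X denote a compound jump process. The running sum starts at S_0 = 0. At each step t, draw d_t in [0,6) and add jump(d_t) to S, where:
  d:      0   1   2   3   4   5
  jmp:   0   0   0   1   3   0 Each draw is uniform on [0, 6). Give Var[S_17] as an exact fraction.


187/9

Outcome values over d=0..5: [0, 0, 0, 1, 3, 0]
Σy = 4, Σy² = 10, M = 6
μ = 4/6 = 2/3,  σ² = 10/6 − (2/3)² = 11/9
Independent increments: Var[S_17] = 17·σ² = 17·(11/9) = 187/9


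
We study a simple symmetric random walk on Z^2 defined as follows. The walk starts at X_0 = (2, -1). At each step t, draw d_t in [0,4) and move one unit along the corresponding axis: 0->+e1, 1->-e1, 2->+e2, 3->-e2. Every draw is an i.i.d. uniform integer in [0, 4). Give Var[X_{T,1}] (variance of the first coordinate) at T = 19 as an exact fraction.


19/2

Outcome values over d=0..3: [1, -1, 0, 0]
Σy = 0, Σy² = 2, M = 4
μ = 0/4 = 0,  σ² = 2/4 − (0)² = 1/2
Independent increments: Var[X_19] = 19·σ² = 19·(1/2) = 19/2


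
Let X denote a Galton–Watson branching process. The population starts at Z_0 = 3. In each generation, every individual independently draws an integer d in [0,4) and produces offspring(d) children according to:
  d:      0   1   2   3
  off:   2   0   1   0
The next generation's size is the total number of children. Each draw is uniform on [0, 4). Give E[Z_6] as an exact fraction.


2187/4096

Outcome values over d=0..3: [2, 0, 1, 0]
Σy = 3, Σy² = 5, M = 4
μ = 3/4 = 3/4,  σ² = 5/4 − (3/4)² = 11/16
E[Z_0] = 3
E[Z_1] = 3/4·E[Z_0] = 9/4
E[Z_2] = 3/4·E[Z_1] = 27/16
E[Z_3] = 3/4·E[Z_2] = 81/64
E[Z_4] = 3/4·E[Z_3] = 243/256
E[Z_5] = 3/4·E[Z_4] = 729/1024
E[Z_6] = 3/4·E[Z_5] = 2187/4096


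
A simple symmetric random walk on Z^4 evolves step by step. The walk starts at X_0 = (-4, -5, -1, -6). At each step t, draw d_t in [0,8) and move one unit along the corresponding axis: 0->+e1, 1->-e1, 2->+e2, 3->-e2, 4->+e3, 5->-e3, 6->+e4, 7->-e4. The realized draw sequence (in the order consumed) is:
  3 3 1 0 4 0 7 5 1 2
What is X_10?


(-4, -6, -1, -7)

t=0: X=(-4, -5, -1, -6), d=3 → -e2, X_1=(-4, -6, -1, -6)
t=1: X=(-4, -6, -1, -6), d=3 → -e2, X_2=(-4, -7, -1, -6)
t=2: X=(-4, -7, -1, -6), d=1 → -e1, X_3=(-5, -7, -1, -6)
t=3: X=(-5, -7, -1, -6), d=0 → +e1, X_4=(-4, -7, -1, -6)
t=4: X=(-4, -7, -1, -6), d=4 → +e3, X_5=(-4, -7, 0, -6)
t=5: X=(-4, -7, 0, -6), d=0 → +e1, X_6=(-3, -7, 0, -6)
t=6: X=(-3, -7, 0, -6), d=7 → -e4, X_7=(-3, -7, 0, -7)
t=7: X=(-3, -7, 0, -7), d=5 → -e3, X_8=(-3, -7, -1, -7)
t=8: X=(-3, -7, -1, -7), d=1 → -e1, X_9=(-4, -7, -1, -7)
t=9: X=(-4, -7, -1, -7), d=2 → +e2, X_10=(-4, -6, -1, -7)


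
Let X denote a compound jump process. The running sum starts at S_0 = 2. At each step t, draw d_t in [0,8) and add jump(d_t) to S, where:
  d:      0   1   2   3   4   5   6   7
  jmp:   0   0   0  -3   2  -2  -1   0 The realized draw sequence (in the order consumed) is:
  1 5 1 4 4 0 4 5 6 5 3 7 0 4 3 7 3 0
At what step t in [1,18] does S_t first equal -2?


t=0: S=2, d=1, jump=0, S_1=2
t=1: S=2, d=5, jump=-2, S_2=0
t=2: S=0, d=1, jump=0, S_3=0
t=3: S=0, d=4, jump=2, S_4=2
t=4: S=2, d=4, jump=2, S_5=4
t=5: S=4, d=0, jump=0, S_6=4
t=6: S=4, d=4, jump=2, S_7=6
t=7: S=6, d=5, jump=-2, S_8=4
t=8: S=4, d=6, jump=-1, S_9=3
t=9: S=3, d=5, jump=-2, S_10=1
t=10: S=1, d=3, jump=-3, S_11=-2
t=11: S=-2, d=7, jump=0, S_12=-2
t=12: S=-2, d=0, jump=0, S_13=-2
t=13: S=-2, d=4, jump=2, S_14=0
t=14: S=0, d=3, jump=-3, S_15=-3
t=15: S=-3, d=7, jump=0, S_16=-3
t=16: S=-3, d=3, jump=-3, S_17=-6
t=17: S=-6, d=0, jump=0, S_18=-6

11


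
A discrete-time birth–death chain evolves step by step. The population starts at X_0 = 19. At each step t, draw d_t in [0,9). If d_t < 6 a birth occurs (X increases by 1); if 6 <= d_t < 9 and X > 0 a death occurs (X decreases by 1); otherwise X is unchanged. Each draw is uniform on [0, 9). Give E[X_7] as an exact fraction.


X can drop by at most 1 per step and X_0 = 19 > T = 7, so X_t >= 19 − t >= 12 > 0 for every t <= 7: the floor at 0 (the 'and X > 0' condition) never binds. Hence X_7 = X_0 + Σ_{t<7} Y_t with i.i.d. increments Y_t = y(d_t) ∈ {+1, −1, 0}.
Outcome values over d=0..8: [1, 1, 1, 1, 1, 1, -1, -1, -1]
Σy = 3, Σy² = 9, M = 9
μ = 3/9 = 1/3,  σ² = 9/9 − (1/3)² = 8/9
E[X_7] = 19 + 7·(1/3) = 64/3

64/3


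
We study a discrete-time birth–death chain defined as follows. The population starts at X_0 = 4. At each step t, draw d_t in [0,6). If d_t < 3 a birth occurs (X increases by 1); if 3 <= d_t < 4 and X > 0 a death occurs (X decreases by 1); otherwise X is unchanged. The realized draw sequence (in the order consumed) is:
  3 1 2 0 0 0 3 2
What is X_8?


t=0: X=4, d=3 → death, X_1=3
t=1: X=3, d=1 → birth, X_2=4
t=2: X=4, d=2 → birth, X_3=5
t=3: X=5, d=0 → birth, X_4=6
t=4: X=6, d=0 → birth, X_5=7
t=5: X=7, d=0 → birth, X_6=8
t=6: X=8, d=3 → death, X_7=7
t=7: X=7, d=2 → birth, X_8=8

8


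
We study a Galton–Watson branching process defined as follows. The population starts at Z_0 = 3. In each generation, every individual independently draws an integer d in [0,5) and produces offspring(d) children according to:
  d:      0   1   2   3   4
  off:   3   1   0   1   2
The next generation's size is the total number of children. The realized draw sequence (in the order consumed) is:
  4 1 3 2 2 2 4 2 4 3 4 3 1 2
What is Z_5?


gen 0: Z_0=3, draws=[4, 1, 3], offspring=[2, 1, 1], Z_1=4
gen 1: Z_1=4, draws=[2, 2, 2, 4], offspring=[0, 0, 0, 2], Z_2=2
gen 2: Z_2=2, draws=[2, 4], offspring=[0, 2], Z_3=2
gen 3: Z_3=2, draws=[3, 4], offspring=[1, 2], Z_4=3
gen 4: Z_4=3, draws=[3, 1, 2], offspring=[1, 1, 0], Z_5=2

2


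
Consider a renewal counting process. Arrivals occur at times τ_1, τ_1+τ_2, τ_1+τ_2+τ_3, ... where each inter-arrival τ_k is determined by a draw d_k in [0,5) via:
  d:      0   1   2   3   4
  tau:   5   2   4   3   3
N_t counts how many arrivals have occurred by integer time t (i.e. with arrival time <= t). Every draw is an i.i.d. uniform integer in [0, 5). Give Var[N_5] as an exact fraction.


4/25

Inter-arrival values over d=0..4: [5, 2, 4, 3, 3]
Each d has probability 1/5, so the pmf of τ is: f(2) = 1/5, f(3) = 2/5, f(4) = 1/5, f(5) = 1/5
Let p_n(j) = P(N_n = j), with p_0 = [1]. Condition on τ_1: p_n(0) = P(τ > n), and for j >= 1, p_n(j) = Σ_{k<=n} f(k)·p_{n−k}(j−1)
p_1 = [1]  (j = 0)
p_2 = [4/5, 1/5]  (j = 0..1)
p_3 = [2/5, 3/5]  (j = 0..1)
p_4 = [1/5, 19/25, 1/25]  (j = 0..2)
p_5 = [0, 4/5, 1/5]  (j = 0..2)
E[N_5] = Σ j·p_5(j) = 6/5;  E[N_5²] = Σ j²·p_5(j) = 8/5
Var[N_5] = 8/5 − (6/5)² = 4/25


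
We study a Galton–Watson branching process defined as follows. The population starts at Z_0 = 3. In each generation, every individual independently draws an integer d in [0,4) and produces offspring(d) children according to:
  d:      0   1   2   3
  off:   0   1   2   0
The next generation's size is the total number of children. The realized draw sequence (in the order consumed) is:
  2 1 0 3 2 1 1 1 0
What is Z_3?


2

gen 0: Z_0=3, draws=[2, 1, 0], offspring=[2, 1, 0], Z_1=3
gen 1: Z_1=3, draws=[3, 2, 1], offspring=[0, 2, 1], Z_2=3
gen 2: Z_2=3, draws=[1, 1, 0], offspring=[1, 1, 0], Z_3=2


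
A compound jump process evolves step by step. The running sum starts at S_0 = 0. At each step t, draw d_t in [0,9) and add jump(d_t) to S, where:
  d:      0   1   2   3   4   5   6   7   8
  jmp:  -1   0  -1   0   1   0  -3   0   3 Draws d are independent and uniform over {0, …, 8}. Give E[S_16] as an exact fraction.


-16/9

Outcome values over d=0..8: [-1, 0, -1, 0, 1, 0, -3, 0, 3]
Σy = -1, Σy² = 21, M = 9
μ = -1/9 = -1/9,  σ² = 21/9 − (-1/9)² = 188/81
E[S_16] = 0 + 16·(-1/9) = -16/9


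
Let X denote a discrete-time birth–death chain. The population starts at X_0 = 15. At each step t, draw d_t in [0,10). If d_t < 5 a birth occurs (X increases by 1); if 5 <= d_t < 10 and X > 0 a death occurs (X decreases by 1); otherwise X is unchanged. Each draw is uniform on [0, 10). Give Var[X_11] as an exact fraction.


11

X can drop by at most 1 per step and X_0 = 15 > T = 11, so X_t >= 15 − t >= 4 > 0 for every t <= 11: the floor at 0 (the 'and X > 0' condition) never binds. Hence X_11 = X_0 + Σ_{t<11} Y_t with i.i.d. increments Y_t = y(d_t) ∈ {+1, −1, 0}.
Outcome values over d=0..9: [1, 1, 1, 1, 1, -1, -1, -1, -1, -1]
Σy = 0, Σy² = 10, M = 10
μ = 0/10 = 0,  σ² = 10/10 − (0)² = 1
Independent increments: Var[X_11] = 11·σ² = 11·(1) = 11


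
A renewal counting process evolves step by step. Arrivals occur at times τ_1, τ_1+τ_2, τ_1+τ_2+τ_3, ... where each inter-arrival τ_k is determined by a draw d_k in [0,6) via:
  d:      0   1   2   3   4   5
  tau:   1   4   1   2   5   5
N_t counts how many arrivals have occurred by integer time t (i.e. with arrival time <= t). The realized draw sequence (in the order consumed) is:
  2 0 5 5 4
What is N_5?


draw d_1=2: τ_1=1, arrival time A_1=1
draw d_2=0: τ_2=1, arrival time A_2=2
draw d_3=5: τ_3=5, arrival time A_3=7
draw d_4=5: τ_4=5, arrival time A_4=12
draw d_5=4: τ_5=5, arrival time A_5=17
N_t over t=0..5: 0:0 1:1 2:2 3:2 4:2 5:2

2


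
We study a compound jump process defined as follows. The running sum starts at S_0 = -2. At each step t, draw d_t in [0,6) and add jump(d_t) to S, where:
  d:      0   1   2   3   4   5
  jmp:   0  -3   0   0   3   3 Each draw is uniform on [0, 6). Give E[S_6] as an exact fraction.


Outcome values over d=0..5: [0, -3, 0, 0, 3, 3]
Σy = 3, Σy² = 27, M = 6
μ = 3/6 = 1/2,  σ² = 27/6 − (1/2)² = 17/4
E[S_6] = -2 + 6·(1/2) = 1

1


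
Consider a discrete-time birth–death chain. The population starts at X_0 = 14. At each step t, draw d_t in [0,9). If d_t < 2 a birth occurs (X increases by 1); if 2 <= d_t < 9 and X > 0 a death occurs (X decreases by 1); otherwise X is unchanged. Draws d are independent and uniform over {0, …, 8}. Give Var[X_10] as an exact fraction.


X can drop by at most 1 per step and X_0 = 14 > T = 10, so X_t >= 14 − t >= 4 > 0 for every t <= 10: the floor at 0 (the 'and X > 0' condition) never binds. Hence X_10 = X_0 + Σ_{t<10} Y_t with i.i.d. increments Y_t = y(d_t) ∈ {+1, −1, 0}.
Outcome values over d=0..8: [1, 1, -1, -1, -1, -1, -1, -1, -1]
Σy = -5, Σy² = 9, M = 9
μ = -5/9 = -5/9,  σ² = 9/9 − (-5/9)² = 56/81
Independent increments: Var[X_10] = 10·σ² = 10·(56/81) = 560/81

560/81


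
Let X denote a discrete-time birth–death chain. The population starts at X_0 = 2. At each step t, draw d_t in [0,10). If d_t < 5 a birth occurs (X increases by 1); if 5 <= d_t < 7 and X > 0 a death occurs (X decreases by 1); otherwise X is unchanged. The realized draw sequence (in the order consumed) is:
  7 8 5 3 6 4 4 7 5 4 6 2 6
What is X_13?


t=0: X=2, d=7 → hold, X_1=2
t=1: X=2, d=8 → hold, X_2=2
t=2: X=2, d=5 → death, X_3=1
t=3: X=1, d=3 → birth, X_4=2
t=4: X=2, d=6 → death, X_5=1
t=5: X=1, d=4 → birth, X_6=2
t=6: X=2, d=4 → birth, X_7=3
t=7: X=3, d=7 → hold, X_8=3
t=8: X=3, d=5 → death, X_9=2
t=9: X=2, d=4 → birth, X_10=3
t=10: X=3, d=6 → death, X_11=2
t=11: X=2, d=2 → birth, X_12=3
t=12: X=3, d=6 → death, X_13=2

2


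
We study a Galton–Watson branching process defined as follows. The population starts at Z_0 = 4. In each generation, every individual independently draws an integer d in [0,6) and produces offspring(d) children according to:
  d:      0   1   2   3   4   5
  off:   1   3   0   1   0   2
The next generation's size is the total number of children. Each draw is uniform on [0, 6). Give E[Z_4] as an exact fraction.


2401/324

Outcome values over d=0..5: [1, 3, 0, 1, 0, 2]
Σy = 7, Σy² = 15, M = 6
μ = 7/6 = 7/6,  σ² = 15/6 − (7/6)² = 41/36
E[Z_0] = 4
E[Z_1] = 7/6·E[Z_0] = 14/3
E[Z_2] = 7/6·E[Z_1] = 49/9
E[Z_3] = 7/6·E[Z_2] = 343/54
E[Z_4] = 7/6·E[Z_3] = 2401/324


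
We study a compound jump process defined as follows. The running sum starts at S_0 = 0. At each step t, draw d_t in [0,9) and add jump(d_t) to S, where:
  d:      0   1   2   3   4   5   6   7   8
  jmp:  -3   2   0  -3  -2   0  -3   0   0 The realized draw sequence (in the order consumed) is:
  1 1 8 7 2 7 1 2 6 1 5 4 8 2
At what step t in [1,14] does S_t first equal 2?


1

t=0: S=0, d=1, jump=2, S_1=2
t=1: S=2, d=1, jump=2, S_2=4
t=2: S=4, d=8, jump=0, S_3=4
t=3: S=4, d=7, jump=0, S_4=4
t=4: S=4, d=2, jump=0, S_5=4
t=5: S=4, d=7, jump=0, S_6=4
t=6: S=4, d=1, jump=2, S_7=6
t=7: S=6, d=2, jump=0, S_8=6
t=8: S=6, d=6, jump=-3, S_9=3
t=9: S=3, d=1, jump=2, S_10=5
t=10: S=5, d=5, jump=0, S_11=5
t=11: S=5, d=4, jump=-2, S_12=3
t=12: S=3, d=8, jump=0, S_13=3
t=13: S=3, d=2, jump=0, S_14=3


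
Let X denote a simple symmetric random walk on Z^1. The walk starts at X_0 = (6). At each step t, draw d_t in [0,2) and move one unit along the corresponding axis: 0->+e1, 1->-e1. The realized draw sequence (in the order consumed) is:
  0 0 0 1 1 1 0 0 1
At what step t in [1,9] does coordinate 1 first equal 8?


t=0: X=(6), d=0 → +e1, X_1=(7)
t=1: X=(7), d=0 → +e1, X_2=(8)
t=2: X=(8), d=0 → +e1, X_3=(9)
t=3: X=(9), d=1 → -e1, X_4=(8)
t=4: X=(8), d=1 → -e1, X_5=(7)
t=5: X=(7), d=1 → -e1, X_6=(6)
t=6: X=(6), d=0 → +e1, X_7=(7)
t=7: X=(7), d=0 → +e1, X_8=(8)
t=8: X=(8), d=1 → -e1, X_9=(7)

2


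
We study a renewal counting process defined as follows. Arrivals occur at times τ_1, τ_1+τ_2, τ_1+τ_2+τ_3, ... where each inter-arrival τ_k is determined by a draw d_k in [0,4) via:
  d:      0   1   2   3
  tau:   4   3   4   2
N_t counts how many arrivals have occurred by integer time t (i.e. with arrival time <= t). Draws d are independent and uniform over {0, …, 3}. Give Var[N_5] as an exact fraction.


39/256

Inter-arrival values over d=0..3: [4, 3, 4, 2]
Each d has probability 1/4, so the pmf of τ is: f(2) = 1/4, f(3) = 1/4, f(4) = 1/2
Let p_n(j) = P(N_n = j), with p_0 = [1]. Condition on τ_1: p_n(0) = P(τ > n), and for j >= 1, p_n(j) = Σ_{k<=n} f(k)·p_{n−k}(j−1)
p_1 = [1]  (j = 0)
p_2 = [3/4, 1/4]  (j = 0..1)
p_3 = [1/2, 1/2]  (j = 0..1)
p_4 = [0, 15/16, 1/16]  (j = 0..2)
p_5 = [0, 13/16, 3/16]  (j = 0..2)
E[N_5] = Σ j·p_5(j) = 19/16;  E[N_5²] = Σ j²·p_5(j) = 25/16
Var[N_5] = 25/16 − (19/16)² = 39/256


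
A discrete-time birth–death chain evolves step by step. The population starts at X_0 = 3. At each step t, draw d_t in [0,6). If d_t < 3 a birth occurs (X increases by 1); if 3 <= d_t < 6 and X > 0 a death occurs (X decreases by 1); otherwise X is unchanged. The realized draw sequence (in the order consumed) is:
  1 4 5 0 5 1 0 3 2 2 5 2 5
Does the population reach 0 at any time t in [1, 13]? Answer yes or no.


no

t=0: X=3, d=1 → birth, X_1=4
t=1: X=4, d=4 → death, X_2=3
t=2: X=3, d=5 → death, X_3=2
t=3: X=2, d=0 → birth, X_4=3
t=4: X=3, d=5 → death, X_5=2
t=5: X=2, d=1 → birth, X_6=3
t=6: X=3, d=0 → birth, X_7=4
t=7: X=4, d=3 → death, X_8=3
t=8: X=3, d=2 → birth, X_9=4
t=9: X=4, d=2 → birth, X_10=5
t=10: X=5, d=5 → death, X_11=4
t=11: X=4, d=2 → birth, X_12=5
t=12: X=5, d=5 → death, X_13=4


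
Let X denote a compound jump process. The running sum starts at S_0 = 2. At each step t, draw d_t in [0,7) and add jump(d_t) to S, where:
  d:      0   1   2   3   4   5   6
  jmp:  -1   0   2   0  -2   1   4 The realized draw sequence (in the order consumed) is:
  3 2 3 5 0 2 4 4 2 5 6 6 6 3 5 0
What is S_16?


t=0: S=2, d=3, jump=0, S_1=2
t=1: S=2, d=2, jump=2, S_2=4
t=2: S=4, d=3, jump=0, S_3=4
t=3: S=4, d=5, jump=1, S_4=5
t=4: S=5, d=0, jump=-1, S_5=4
t=5: S=4, d=2, jump=2, S_6=6
t=6: S=6, d=4, jump=-2, S_7=4
t=7: S=4, d=4, jump=-2, S_8=2
t=8: S=2, d=2, jump=2, S_9=4
t=9: S=4, d=5, jump=1, S_10=5
t=10: S=5, d=6, jump=4, S_11=9
t=11: S=9, d=6, jump=4, S_12=13
t=12: S=13, d=6, jump=4, S_13=17
t=13: S=17, d=3, jump=0, S_14=17
t=14: S=17, d=5, jump=1, S_15=18
t=15: S=18, d=0, jump=-1, S_16=17

17


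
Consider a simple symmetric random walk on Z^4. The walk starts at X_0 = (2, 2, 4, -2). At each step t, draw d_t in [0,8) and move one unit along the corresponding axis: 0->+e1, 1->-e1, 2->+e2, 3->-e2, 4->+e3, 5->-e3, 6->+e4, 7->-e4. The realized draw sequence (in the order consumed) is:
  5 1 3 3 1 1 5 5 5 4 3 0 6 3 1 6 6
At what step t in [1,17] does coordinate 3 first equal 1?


t=0: X=(2, 2, 4, -2), d=5 → -e3, X_1=(2, 2, 3, -2)
t=1: X=(2, 2, 3, -2), d=1 → -e1, X_2=(1, 2, 3, -2)
t=2: X=(1, 2, 3, -2), d=3 → -e2, X_3=(1, 1, 3, -2)
t=3: X=(1, 1, 3, -2), d=3 → -e2, X_4=(1, 0, 3, -2)
t=4: X=(1, 0, 3, -2), d=1 → -e1, X_5=(0, 0, 3, -2)
t=5: X=(0, 0, 3, -2), d=1 → -e1, X_6=(-1, 0, 3, -2)
t=6: X=(-1, 0, 3, -2), d=5 → -e3, X_7=(-1, 0, 2, -2)
t=7: X=(-1, 0, 2, -2), d=5 → -e3, X_8=(-1, 0, 1, -2)
t=8: X=(-1, 0, 1, -2), d=5 → -e3, X_9=(-1, 0, 0, -2)
t=9: X=(-1, 0, 0, -2), d=4 → +e3, X_10=(-1, 0, 1, -2)
t=10: X=(-1, 0, 1, -2), d=3 → -e2, X_11=(-1, -1, 1, -2)
t=11: X=(-1, -1, 1, -2), d=0 → +e1, X_12=(0, -1, 1, -2)
t=12: X=(0, -1, 1, -2), d=6 → +e4, X_13=(0, -1, 1, -1)
t=13: X=(0, -1, 1, -1), d=3 → -e2, X_14=(0, -2, 1, -1)
t=14: X=(0, -2, 1, -1), d=1 → -e1, X_15=(-1, -2, 1, -1)
t=15: X=(-1, -2, 1, -1), d=6 → +e4, X_16=(-1, -2, 1, 0)
t=16: X=(-1, -2, 1, 0), d=6 → +e4, X_17=(-1, -2, 1, 1)

8


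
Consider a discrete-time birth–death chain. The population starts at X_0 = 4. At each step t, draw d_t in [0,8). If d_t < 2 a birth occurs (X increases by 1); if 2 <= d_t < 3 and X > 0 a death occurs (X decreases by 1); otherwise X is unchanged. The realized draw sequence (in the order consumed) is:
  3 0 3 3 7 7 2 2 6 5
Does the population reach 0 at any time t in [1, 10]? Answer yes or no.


no

t=0: X=4, d=3 → hold, X_1=4
t=1: X=4, d=0 → birth, X_2=5
t=2: X=5, d=3 → hold, X_3=5
t=3: X=5, d=3 → hold, X_4=5
t=4: X=5, d=7 → hold, X_5=5
t=5: X=5, d=7 → hold, X_6=5
t=6: X=5, d=2 → death, X_7=4
t=7: X=4, d=2 → death, X_8=3
t=8: X=3, d=6 → hold, X_9=3
t=9: X=3, d=5 → hold, X_10=3


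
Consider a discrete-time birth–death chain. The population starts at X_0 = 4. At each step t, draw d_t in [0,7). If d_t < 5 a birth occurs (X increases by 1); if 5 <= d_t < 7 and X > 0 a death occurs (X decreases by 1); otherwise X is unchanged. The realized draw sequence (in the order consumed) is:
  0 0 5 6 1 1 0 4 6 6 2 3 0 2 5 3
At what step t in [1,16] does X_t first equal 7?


7

t=0: X=4, d=0 → birth, X_1=5
t=1: X=5, d=0 → birth, X_2=6
t=2: X=6, d=5 → death, X_3=5
t=3: X=5, d=6 → death, X_4=4
t=4: X=4, d=1 → birth, X_5=5
t=5: X=5, d=1 → birth, X_6=6
t=6: X=6, d=0 → birth, X_7=7
t=7: X=7, d=4 → birth, X_8=8
t=8: X=8, d=6 → death, X_9=7
t=9: X=7, d=6 → death, X_10=6
t=10: X=6, d=2 → birth, X_11=7
t=11: X=7, d=3 → birth, X_12=8
t=12: X=8, d=0 → birth, X_13=9
t=13: X=9, d=2 → birth, X_14=10
t=14: X=10, d=5 → death, X_15=9
t=15: X=9, d=3 → birth, X_16=10


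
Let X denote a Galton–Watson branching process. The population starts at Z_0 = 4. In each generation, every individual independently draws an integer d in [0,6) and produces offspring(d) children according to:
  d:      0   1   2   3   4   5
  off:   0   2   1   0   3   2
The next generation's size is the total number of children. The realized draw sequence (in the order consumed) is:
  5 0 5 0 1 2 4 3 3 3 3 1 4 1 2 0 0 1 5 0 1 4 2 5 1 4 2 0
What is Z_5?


gen 0: Z_0=4, draws=[5, 0, 5, 0], offspring=[2, 0, 2, 0], Z_1=4
gen 1: Z_1=4, draws=[1, 2, 4, 3], offspring=[2, 1, 3, 0], Z_2=6
gen 2: Z_2=6, draws=[3, 3, 3, 1, 4, 1], offspring=[0, 0, 0, 2, 3, 2], Z_3=7
gen 3: Z_3=7, draws=[2, 0, 0, 1, 5, 0, 1], offspring=[1, 0, 0, 2, 2, 0, 2], Z_4=7
gen 4: Z_4=7, draws=[4, 2, 5, 1, 4, 2, 0], offspring=[3, 1, 2, 2, 3, 1, 0], Z_5=12

12


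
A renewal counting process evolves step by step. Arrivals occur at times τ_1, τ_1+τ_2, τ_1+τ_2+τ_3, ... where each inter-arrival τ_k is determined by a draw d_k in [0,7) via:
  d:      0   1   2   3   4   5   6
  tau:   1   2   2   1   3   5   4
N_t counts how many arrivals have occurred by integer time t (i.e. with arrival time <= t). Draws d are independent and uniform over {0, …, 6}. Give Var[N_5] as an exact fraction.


197234784/282475249

Inter-arrival values over d=0..6: [1, 2, 2, 1, 3, 5, 4]
Each d has probability 1/7, so the pmf of τ is: f(1) = 2/7, f(2) = 2/7, f(3) = 1/7, f(4) = 1/7, f(5) = 1/7
Let p_n(j) = P(N_n = j), with p_0 = [1]. Condition on τ_1: p_n(0) = P(τ > n), and for j >= 1, p_n(j) = Σ_{k<=n} f(k)·p_{n−k}(j−1)
p_1 = [5/7, 2/7]  (j = 0..1)
p_2 = [3/7, 24/49, 4/49]  (j = 0..2)
p_3 = [2/7, 23/49, 76/343, 8/343]  (j = 0..3)
p_4 = [1/7, 22/49, 108/343, 208/2401, 16/2401]  (j = 0..4)
p_5 = [0, 3/7, 128/343, 396/2401, 528/16807, 32/16807]  (j = 0..5)
E[N_5] = Σ j·p_5(j) = 30335/16807;  E[N_5²] = Σ j²·p_5(j) = 66487/16807
Var[N_5] = 66487/16807 − (30335/16807)² = 197234784/282475249
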